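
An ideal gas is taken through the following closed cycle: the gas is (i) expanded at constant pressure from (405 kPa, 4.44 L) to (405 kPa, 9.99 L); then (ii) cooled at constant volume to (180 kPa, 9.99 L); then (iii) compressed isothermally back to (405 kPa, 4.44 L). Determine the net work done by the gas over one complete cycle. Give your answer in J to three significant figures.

W_net ≈ 790 J

Leg (i): W = PΔV = (405)(9.99 − 4.44) = 2248 J.
Leg (ii): W = 0.
Leg (iii): W = PᵢVᵢ ln(V_f/Vᵢ) = (1798) ln(4.44/9.99) = -1458 J.
W_net = 2248 − 1458 = 789.5 J.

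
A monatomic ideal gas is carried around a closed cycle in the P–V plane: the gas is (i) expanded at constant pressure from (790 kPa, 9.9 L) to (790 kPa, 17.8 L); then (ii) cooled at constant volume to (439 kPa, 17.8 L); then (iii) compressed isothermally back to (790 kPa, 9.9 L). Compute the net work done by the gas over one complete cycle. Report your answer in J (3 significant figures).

Leg (i): W = PΔV = (790)(17.8 − 9.9) = 6241 J.
Leg (ii): W = 0.
Leg (iii): W = PᵢVᵢ ln(V_f/Vᵢ) = (7814) ln(9.9/17.8) = -4584 J.
W_net = 6241 − 4584 = 1657 J.

W_net ≈ 1660 J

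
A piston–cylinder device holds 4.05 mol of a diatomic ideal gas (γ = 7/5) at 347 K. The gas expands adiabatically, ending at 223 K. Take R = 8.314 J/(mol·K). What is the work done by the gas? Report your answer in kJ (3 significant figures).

W ≈ 10.4 kJ

Adiabatic ⇒ Q = 0, so W_by = −ΔU = nCᵥ(T₁ − T₂).
Cᵥ = 5R/2 = 20.79 J/(mol·K).
W = (4.05)(20.79)(347 − 223) = 10438 J.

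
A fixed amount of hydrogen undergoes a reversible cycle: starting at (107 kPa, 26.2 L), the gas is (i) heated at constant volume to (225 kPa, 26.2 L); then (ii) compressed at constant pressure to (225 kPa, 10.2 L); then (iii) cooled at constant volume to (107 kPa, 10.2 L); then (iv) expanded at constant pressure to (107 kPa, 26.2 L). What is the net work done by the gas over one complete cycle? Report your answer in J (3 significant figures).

Constant-volume legs do no work.
W(ii) = (225)(10.2 − 26.2) = -3600 J; W(iv) = (107)(26.2 − 10.2) = 1712 J.
W_net = -3600 + 1712 = -1888 J (the counter-clockwise enclosed area).

W_net ≈ -1890 J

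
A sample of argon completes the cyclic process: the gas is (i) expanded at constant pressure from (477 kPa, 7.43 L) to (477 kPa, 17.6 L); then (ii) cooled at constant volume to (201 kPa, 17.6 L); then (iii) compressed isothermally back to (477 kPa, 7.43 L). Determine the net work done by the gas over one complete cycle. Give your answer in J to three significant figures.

Leg (i): W = PΔV = (477)(17.6 − 7.43) = 4851 J.
Leg (ii): W = 0.
Leg (iii): W = PᵢVᵢ ln(V_f/Vᵢ) = (3538) ln(7.43/17.6) = -3051 J.
W_net = 4851 − 3051 = 1800 J.

W_net ≈ 1800 J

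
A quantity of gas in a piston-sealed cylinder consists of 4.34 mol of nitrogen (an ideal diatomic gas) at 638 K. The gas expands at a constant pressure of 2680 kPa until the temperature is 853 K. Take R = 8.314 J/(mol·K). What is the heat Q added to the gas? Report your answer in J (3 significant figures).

Isobaric: W = nRΔT = (4.34)(8.314)(215) = 7758 J.
ΔU = nCᵥΔT with Cᵥ = 5R/2: ΔU = (4.34)(20.79)(215) = 19394 J.
Q = ΔU + W = 19394 + 7758 = 27152 J.

Q ≈ 27200 J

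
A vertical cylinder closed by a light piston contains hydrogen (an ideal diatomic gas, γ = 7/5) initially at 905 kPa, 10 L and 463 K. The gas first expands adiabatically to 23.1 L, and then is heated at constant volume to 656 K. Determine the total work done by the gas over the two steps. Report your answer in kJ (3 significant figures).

Step 1 (adiabatic): W = (P₁V₁ − P₂V₂)/(γ−1) = (9050 − 6474)/0.4 = 6439 J.
Step 2 (isochoric): W = 0 (constant volume).
W_total = 6439 + 0 = 6439 J.

W_total ≈ 6.44 kJ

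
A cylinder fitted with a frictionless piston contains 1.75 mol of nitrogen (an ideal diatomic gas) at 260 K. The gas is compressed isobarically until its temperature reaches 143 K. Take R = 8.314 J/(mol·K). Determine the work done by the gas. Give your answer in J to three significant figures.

Isobaric: W = P ΔV = nR ΔT.
W = (1.75)(8.314)(143 − 260) = -1702 J.

W ≈ -1700 J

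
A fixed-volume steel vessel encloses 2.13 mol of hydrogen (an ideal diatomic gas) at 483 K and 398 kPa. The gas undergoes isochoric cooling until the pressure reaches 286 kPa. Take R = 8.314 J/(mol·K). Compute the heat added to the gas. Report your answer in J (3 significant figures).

Constant volume ⇒ W = 0, so Q = ΔU = nCᵥΔT with Cᵥ = 5R/2 = 20.79 J/(mol·K).
At constant V, T₂/T₁ = P₂/P₁ ⇒ ΔT = T₁(P₂/P₁ − 1) = 483·(286/398 − 1) = -135.9 K.
ΔU = (2.13)(20.79)(-135.9) = -6017 J.

Q ≈ -6020 J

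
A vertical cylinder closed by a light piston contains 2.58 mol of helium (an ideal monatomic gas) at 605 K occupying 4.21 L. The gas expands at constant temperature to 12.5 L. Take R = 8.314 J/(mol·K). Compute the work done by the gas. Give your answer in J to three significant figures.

W ≈ 14100 J

Isothermal: W = nRT ln(V₂/V₁).
W = (2.58)(8.314)(605) × ln(12.5/4.21)
  = 12977 × 1.088
W_by_gas = 14123 J.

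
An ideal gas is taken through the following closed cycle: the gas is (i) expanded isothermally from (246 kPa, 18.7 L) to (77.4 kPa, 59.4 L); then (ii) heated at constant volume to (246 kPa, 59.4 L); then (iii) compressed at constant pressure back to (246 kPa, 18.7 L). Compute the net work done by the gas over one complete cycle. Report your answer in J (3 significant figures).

W_net ≈ -4700 J

Leg (i): W = PᵢVᵢ ln(V_f/Vᵢ) = (4600) ln(59.4/18.7) = 5317 J.
Leg (ii): W = 0.
Leg (iii): W = PΔV = (246)(18.7 − 59.4) = -10012 J.
W_net = 5317 − 10012 = -4695 J.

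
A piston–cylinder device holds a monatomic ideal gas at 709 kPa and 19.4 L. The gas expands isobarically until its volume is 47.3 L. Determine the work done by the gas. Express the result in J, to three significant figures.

W ≈ 19800 J

Isobaric: W = P ΔV.
W = (709 kPa)(47.3 − 19.4 L) = (709)(27.9) = 19781 J.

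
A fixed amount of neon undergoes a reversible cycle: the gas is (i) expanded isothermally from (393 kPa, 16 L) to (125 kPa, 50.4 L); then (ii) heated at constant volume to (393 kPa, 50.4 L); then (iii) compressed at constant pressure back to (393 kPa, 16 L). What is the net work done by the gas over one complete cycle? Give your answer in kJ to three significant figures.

W_net ≈ -6.30 kJ

Leg (i): W = PᵢVᵢ ln(V_f/Vᵢ) = (6288) ln(50.4/16) = 7215 J.
Leg (ii): W = 0.
Leg (iii): W = PΔV = (393)(16 − 50.4) = -13519 J.
W_net = 7215 − 13519 = -6304 J.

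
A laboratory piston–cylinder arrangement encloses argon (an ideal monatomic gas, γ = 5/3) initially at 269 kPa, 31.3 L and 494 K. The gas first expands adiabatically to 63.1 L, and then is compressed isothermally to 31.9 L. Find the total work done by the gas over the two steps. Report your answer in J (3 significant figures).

Step 1 (adiabatic): W = (P₁V₁ − P₂V₂)/(γ−1) = (8420 − 5276)/0.667 = 4716 J.
After step 1: P = 83.61 kPa, V = 63.1 L, T = 309.6 K.
Step 2 (isothermal): W = P₁V₁ ln(V₂/V₁) = (5276) ln(31.9/63.1) = -3599 J.
W_total = 4716 − 3599 = 1117 J.

W_total ≈ 1120 J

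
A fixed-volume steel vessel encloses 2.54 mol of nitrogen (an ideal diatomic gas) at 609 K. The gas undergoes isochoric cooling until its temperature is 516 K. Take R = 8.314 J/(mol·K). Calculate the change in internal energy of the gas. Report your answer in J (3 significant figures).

ΔU ≈ -4910 J

Constant volume ⇒ W = 0, so Q = ΔU = nCᵥΔT with Cᵥ = 5R/2 = 20.79 J/(mol·K).
ΔU = (2.54)(20.79)(516 − 609) = -4910 J.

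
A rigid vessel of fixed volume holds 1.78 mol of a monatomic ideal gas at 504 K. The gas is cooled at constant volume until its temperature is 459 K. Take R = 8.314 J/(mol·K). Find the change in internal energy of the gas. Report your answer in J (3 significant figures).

ΔU ≈ -999 J

Constant volume ⇒ W = 0, so Q = ΔU = nCᵥΔT with Cᵥ = 3R/2 = 12.47 J/(mol·K).
ΔU = (1.78)(12.47)(459 − 504) = -998.9 J.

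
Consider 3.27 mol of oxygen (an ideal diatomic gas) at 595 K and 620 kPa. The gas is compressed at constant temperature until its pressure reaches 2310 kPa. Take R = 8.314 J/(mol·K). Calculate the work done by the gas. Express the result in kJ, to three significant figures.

W ≈ -21.3 kJ

Isothermal process: W = nRT ln(V₂/V₁) = nRT ln(P₁/P₂).
W = (3.27)(8.314)(595) × ln(620/2310)
  = 16176 × ln(0.2684) = 16176 × -1.315
W_by_gas = -21276 J.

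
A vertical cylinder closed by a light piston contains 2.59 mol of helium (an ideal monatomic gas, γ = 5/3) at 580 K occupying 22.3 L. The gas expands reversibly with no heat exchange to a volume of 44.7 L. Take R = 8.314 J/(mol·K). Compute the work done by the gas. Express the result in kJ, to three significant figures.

W ≈ 6.95 kJ

Adiabatic: TV^(γ−1) = const with γ = 5/3.
T₂ = T₁ (V₁/V₂)^(γ−1) = 580 × (22.3/44.7)^0.667 = 580 × 0.629 = 364.8 K.
W_by = nCᵥ(T₁ − T₂) = (2.59)(12.47)(580 − 364.8) = 6950 J.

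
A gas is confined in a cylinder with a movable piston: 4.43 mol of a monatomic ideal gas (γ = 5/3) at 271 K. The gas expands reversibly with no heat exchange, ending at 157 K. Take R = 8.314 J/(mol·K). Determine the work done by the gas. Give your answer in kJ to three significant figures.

W ≈ 6.30 kJ

Adiabatic ⇒ Q = 0, so W_by = −ΔU = nCᵥ(T₁ − T₂).
Cᵥ = 3R/2 = 12.47 J/(mol·K).
W = (4.43)(12.47)(271 − 157) = 6298 J.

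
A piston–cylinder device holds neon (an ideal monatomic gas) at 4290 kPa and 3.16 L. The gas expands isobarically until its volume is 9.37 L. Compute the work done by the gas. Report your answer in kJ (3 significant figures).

W ≈ 26.6 kJ

Isobaric: W = P ΔV.
W = (4290 kPa)(9.37 − 3.16 L) = (4290)(6.21) = 26641 J.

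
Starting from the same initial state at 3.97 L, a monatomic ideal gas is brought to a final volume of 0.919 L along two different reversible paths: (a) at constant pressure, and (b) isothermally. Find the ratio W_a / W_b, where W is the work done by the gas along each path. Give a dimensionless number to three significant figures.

Path (a) isobaric: W = P₁(V₂ − V₁) → W_a/(P₁V₁) = -0.7685.
Path (b) isothermal: W = P₁V₁ ln(V₂/V₁) → W_b/(P₁V₁) = -1.463.
W_a / W_b = -0.7685 / -1.463 = 0.5252.

W_a / W_b ≈ 0.525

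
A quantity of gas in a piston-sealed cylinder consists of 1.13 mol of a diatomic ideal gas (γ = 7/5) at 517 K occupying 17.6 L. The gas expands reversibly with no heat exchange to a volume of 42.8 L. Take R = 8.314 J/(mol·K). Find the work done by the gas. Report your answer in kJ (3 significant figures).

W ≈ 3.63 kJ

Adiabatic: TV^(γ−1) = const with γ = 7/5.
T₂ = T₁ (V₁/V₂)^(γ−1) = 517 × (17.6/42.8)^0.4 = 517 × 0.7009 = 362.3 K.
W_by = nCᵥ(T₁ − T₂) = (1.13)(20.79)(517 − 362.3) = 3632 J.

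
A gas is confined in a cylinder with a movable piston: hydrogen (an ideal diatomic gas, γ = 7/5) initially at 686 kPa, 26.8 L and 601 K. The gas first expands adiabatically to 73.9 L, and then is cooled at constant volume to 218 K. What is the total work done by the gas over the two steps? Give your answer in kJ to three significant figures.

Step 1 (adiabatic): W = (P₁V₁ − P₂V₂)/(γ−1) = (18385 − 12253)/0.4 = 15329 J.
Step 2 (isochoric): W = 0 (constant volume).
W_total = 15329 + 0 = 15329 J.

W_total ≈ 15.3 kJ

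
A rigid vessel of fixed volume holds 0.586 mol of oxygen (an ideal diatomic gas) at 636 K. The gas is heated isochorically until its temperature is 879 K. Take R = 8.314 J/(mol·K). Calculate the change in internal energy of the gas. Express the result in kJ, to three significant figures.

ΔU ≈ 2.96 kJ

Constant volume ⇒ W = 0, so Q = ΔU = nCᵥΔT with Cᵥ = 5R/2 = 20.79 J/(mol·K).
ΔU = (0.586)(20.79)(879 − 636) = 2960 J.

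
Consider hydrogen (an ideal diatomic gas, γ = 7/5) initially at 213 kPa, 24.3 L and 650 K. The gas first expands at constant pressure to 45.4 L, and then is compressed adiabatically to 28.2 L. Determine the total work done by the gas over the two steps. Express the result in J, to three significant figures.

W_total ≈ -578 J

Step 1 (isobaric): W = PΔV = (213 kPa)(45.4 − 24.3 L) = 4494 J.
After step 1: P = 213 kPa, V = 45.4 L, T = 1214 K.
Step 2 (adiabatic): W = (P₁V₁ − P₂V₂)/(γ−1) = (9670 − 11699)/0.4 = -5073 J.
W_total = 4494 − 5073 = -578.3 J.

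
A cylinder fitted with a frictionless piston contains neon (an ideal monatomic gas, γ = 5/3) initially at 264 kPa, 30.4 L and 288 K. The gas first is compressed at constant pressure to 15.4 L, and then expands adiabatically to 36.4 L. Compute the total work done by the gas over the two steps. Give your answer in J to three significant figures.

Step 1 (isobaric): W = PΔV = (264 kPa)(15.4 − 30.4 L) = -3960 J.
After step 1: P = 264 kPa, V = 15.4 L, T = 145.9 K.
Step 2 (adiabatic): W = (P₁V₁ − P₂V₂)/(γ−1) = (4066 − 2291)/0.667 = 2662 J.
W_total = -3960 + 2662 = -1298 J.

W_total ≈ -1300 J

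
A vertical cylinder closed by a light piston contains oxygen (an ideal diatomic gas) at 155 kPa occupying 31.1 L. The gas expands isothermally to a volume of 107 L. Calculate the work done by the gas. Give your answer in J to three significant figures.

W ≈ 5960 J

Isothermal: W = nRT ln(V₂/V₁) = P₁V₁ ln(V₂/V₁).
P₁V₁ = (155 kPa)(31.1 L) = 4820 J.
W = 4820 × ln(107/31.1) = 4820 × 1.236
W_by_gas = 5956 J.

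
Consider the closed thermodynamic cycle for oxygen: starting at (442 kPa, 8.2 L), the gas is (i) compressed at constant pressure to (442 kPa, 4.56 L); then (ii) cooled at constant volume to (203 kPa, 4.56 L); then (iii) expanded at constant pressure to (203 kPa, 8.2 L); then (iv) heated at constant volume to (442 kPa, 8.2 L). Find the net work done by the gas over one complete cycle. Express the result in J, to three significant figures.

W_net ≈ -870 J

Constant-volume legs do no work.
W(i) = (442)(4.56 − 8.2) = -1609 J; W(iii) = (203)(8.2 − 4.56) = 738.9 J.
W_net = -1609 + 738.9 = -870 J (the counter-clockwise enclosed area).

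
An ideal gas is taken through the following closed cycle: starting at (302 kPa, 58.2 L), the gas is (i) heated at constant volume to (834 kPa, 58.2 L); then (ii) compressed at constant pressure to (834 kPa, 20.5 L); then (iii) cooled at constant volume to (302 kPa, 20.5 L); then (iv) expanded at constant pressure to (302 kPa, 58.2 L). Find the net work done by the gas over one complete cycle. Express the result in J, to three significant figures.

W_net ≈ -20100 J

Constant-volume legs do no work.
W(ii) = (834)(20.5 − 58.2) = -31442 J; W(iv) = (302)(58.2 − 20.5) = 11385 J.
W_net = -31442 + 11385 = -20056 J (the counter-clockwise enclosed area).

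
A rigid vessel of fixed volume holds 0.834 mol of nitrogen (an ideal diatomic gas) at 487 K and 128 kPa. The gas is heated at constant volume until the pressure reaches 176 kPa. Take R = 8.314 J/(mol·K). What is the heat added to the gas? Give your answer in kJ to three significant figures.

Q ≈ 3.17 kJ

Constant volume ⇒ W = 0, so Q = ΔU = nCᵥΔT with Cᵥ = 5R/2 = 20.79 J/(mol·K).
At constant V, T₂/T₁ = P₂/P₁ ⇒ ΔT = T₁(P₂/P₁ − 1) = 487·(176/128 − 1) = 182.6 K.
ΔU = (0.834)(20.79)(182.6) = 3166 J.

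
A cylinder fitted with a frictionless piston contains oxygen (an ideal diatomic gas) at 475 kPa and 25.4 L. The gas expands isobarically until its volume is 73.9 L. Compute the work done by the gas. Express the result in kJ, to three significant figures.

Isobaric: W = P ΔV.
W = (475 kPa)(73.9 − 25.4 L) = (475)(48.5) = 23038 J.

W ≈ 23.0 kJ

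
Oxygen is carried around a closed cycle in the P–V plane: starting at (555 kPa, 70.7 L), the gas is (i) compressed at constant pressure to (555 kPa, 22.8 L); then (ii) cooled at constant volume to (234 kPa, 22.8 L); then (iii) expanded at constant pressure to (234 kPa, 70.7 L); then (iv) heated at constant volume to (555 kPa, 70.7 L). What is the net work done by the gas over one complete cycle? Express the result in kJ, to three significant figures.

W_net ≈ -15.4 kJ

Constant-volume legs do no work.
W(i) = (555)(22.8 − 70.7) = -26585 J; W(iii) = (234)(70.7 − 22.8) = 11209 J.
W_net = -26585 + 11209 = -15376 J (the counter-clockwise enclosed area).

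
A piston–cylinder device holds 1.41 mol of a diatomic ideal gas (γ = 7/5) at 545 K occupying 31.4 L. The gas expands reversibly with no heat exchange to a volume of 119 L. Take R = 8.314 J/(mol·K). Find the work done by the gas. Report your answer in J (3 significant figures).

Adiabatic: TV^(γ−1) = const with γ = 7/5.
T₂ = T₁ (V₁/V₂)^(γ−1) = 545 × (31.4/119)^0.4 = 545 × 0.5869 = 319.9 K.
W_by = nCᵥ(T₁ − T₂) = (1.41)(20.79)(545 − 319.9) = 6598 J.

W ≈ 6600 J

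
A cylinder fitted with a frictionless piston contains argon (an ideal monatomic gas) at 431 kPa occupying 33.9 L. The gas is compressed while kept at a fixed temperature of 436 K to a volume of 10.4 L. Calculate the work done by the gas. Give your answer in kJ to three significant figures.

W ≈ -17.3 kJ

Isothermal: W = nRT ln(V₂/V₁) = P₁V₁ ln(V₂/V₁).
P₁V₁ = (431 kPa)(33.9 L) = 14611 J.
W = 14611 × ln(10.4/33.9) = 14611 × -1.182
W_by_gas = -17264 J.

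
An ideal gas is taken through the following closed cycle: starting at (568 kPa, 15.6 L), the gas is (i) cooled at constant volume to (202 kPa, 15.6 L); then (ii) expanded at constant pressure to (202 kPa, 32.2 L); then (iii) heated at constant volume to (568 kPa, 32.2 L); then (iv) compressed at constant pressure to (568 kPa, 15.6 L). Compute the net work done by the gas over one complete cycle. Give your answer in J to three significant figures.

Constant-volume legs do no work.
W(ii) = (202)(32.2 − 15.6) = 3353 J; W(iv) = (568)(15.6 − 32.2) = -9429 J.
W_net = 3353 − 9429 = -6076 J (the counter-clockwise enclosed area).

W_net ≈ -6080 J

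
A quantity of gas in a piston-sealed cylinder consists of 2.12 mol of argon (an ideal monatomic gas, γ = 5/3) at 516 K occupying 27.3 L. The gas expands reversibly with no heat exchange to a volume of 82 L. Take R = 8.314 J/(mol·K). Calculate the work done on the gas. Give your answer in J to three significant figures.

Adiabatic: TV^(γ−1) = const with γ = 5/3.
T₂ = T₁ (V₁/V₂)^(γ−1) = 516 × (27.3/82)^0.667 = 516 × 0.4804 = 247.9 K.
W_by = nCᵥ(T₁ − T₂) = (2.12)(12.47)(516 − 247.9) = 7089 J.
Work on gas = −W_by = -7089 J.

W ≈ -7090 J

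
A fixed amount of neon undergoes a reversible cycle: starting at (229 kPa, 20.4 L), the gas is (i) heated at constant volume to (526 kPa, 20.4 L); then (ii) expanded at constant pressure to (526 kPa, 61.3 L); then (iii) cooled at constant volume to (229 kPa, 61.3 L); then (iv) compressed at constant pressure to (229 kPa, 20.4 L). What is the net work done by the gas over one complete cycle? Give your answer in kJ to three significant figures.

Constant-volume legs do no work.
W(ii) = (526)(61.3 − 20.4) = 21513 J; W(iv) = (229)(20.4 − 61.3) = -9366 J.
W_net = 21513 − 9366 = 12147 J (the clockwise enclosed area).

W_net ≈ 12.1 kJ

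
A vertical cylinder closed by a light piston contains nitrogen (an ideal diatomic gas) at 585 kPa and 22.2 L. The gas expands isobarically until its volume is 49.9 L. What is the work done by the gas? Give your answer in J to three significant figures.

Isobaric: W = P ΔV.
W = (585 kPa)(49.9 − 22.2 L) = (585)(27.7) = 16204 J.

W ≈ 16200 J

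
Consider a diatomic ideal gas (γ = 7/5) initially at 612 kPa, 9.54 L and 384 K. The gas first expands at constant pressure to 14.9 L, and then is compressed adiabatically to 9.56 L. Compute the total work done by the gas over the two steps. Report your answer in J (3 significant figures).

W_total ≈ -1150 J

Step 1 (isobaric): W = PΔV = (612 kPa)(14.9 − 9.54 L) = 3280 J.
After step 1: P = 612 kPa, V = 14.9 L, T = 599.7 K.
Step 2 (adiabatic): W = (P₁V₁ − P₂V₂)/(γ−1) = (9119 − 10890)/0.4 = -4428 J.
W_total = 3280 − 4428 = -1148 J.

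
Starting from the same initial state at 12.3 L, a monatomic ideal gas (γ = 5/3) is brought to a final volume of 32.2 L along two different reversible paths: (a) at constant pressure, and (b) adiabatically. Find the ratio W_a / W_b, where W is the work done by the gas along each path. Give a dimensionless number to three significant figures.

Path (a) isobaric: W = P₁(V₂ − V₁) → W_a/(P₁V₁) = 1.618.
Path (b) adiabatic: W = P₁V₁(1 − (V₁/V₂)^(γ−1))/(γ−1) → W_b/(P₁V₁) = 0.7103.
W_a / W_b = 1.618 / 0.7103 = 2.278.

W_a / W_b ≈ 2.28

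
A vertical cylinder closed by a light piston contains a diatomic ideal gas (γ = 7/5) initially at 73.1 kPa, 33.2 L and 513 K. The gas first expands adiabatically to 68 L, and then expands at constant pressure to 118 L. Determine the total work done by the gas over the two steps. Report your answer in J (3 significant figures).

Step 1 (adiabatic): W = (P₁V₁ − P₂V₂)/(γ−1) = (2427 − 1822)/0.4 = 1513 J.
After step 1: P = 26.79 kPa, V = 68 L, T = 385.1 K.
Step 2 (isobaric): W = PΔV = (26.79 kPa)(118 − 68 L) = 1340 J.
W_total = 1513 + 1340 = 2852 J.

W_total ≈ 2850 J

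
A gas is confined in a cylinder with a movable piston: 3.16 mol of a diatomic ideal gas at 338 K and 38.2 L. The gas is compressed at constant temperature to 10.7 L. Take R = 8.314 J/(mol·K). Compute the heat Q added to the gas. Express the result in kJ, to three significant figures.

Isothermal ⇒ ΔU = 0, so Q = W = nRT ln(V₂/V₁).
Q = (3.16)(8.314)(338) ln(10.7/38.2) = 8880 × -1.273 = -11301 J.

Q ≈ -11.3 kJ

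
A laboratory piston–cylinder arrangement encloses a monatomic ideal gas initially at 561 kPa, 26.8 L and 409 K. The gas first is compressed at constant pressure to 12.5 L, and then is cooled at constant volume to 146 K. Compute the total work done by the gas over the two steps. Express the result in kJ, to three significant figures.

W_total ≈ -8.02 kJ

Step 1 (isobaric): W = PΔV = (561 kPa)(12.5 − 26.8 L) = -8022 J.
Step 2 (isochoric): W = 0 (constant volume).
W_total = -8022 + 0 = -8022 J.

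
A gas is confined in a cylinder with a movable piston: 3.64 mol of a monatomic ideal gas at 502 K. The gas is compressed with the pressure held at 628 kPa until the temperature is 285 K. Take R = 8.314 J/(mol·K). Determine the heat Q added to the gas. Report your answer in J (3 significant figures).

Isobaric: W = nRΔT = (3.64)(8.314)(-217) = -6567 J.
ΔU = nCᵥΔT with Cᵥ = 3R/2: ΔU = (3.64)(12.47)(-217) = -9851 J.
Q = ΔU + W = -9851 − 6567 = -16418 J.

Q ≈ -16400 J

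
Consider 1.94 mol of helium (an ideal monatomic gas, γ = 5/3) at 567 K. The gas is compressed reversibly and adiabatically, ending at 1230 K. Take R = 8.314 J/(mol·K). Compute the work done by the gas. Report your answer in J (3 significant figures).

W ≈ -16000 J

Adiabatic ⇒ Q = 0, so W_by = −ΔU = nCᵥ(T₁ − T₂).
Cᵥ = 3R/2 = 12.47 J/(mol·K).
W = (1.94)(12.47)(567 − 1230) = -16040 J.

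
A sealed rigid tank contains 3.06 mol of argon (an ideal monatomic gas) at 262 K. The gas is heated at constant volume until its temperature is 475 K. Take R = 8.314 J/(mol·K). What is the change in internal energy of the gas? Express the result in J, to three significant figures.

Constant volume ⇒ W = 0, so Q = ΔU = nCᵥΔT with Cᵥ = 3R/2 = 12.47 J/(mol·K).
ΔU = (3.06)(12.47)(475 − 262) = 8128 J.

ΔU ≈ 8130 J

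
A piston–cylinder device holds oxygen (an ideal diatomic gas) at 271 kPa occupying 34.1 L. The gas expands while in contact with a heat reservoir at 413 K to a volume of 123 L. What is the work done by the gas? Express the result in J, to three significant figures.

Isothermal: W = nRT ln(V₂/V₁) = P₁V₁ ln(V₂/V₁).
P₁V₁ = (271 kPa)(34.1 L) = 9241 J.
W = 9241 × ln(123/34.1) = 9241 × 1.283
W_by_gas = 11855 J.

W ≈ 11900 J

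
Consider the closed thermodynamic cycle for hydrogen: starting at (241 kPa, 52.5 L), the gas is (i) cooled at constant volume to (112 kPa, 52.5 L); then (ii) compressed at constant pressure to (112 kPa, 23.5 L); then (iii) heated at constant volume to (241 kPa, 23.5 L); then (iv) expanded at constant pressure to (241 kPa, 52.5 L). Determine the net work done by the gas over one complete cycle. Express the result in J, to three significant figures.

Constant-volume legs do no work.
W(ii) = (112)(23.5 − 52.5) = -3248 J; W(iv) = (241)(52.5 − 23.5) = 6989 J.
W_net = -3248 + 6989 = 3741 J (the clockwise enclosed area).

W_net ≈ 3740 J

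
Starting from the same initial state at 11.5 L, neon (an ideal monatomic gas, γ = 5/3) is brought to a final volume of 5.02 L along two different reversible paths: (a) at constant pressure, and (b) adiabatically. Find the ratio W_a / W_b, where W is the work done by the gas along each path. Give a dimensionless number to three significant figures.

Path (a) isobaric: W = P₁(V₂ − V₁) → W_a/(P₁V₁) = -0.5635.
Path (b) adiabatic: W = P₁V₁(1 − (V₁/V₂)^(γ−1))/(γ−1) → W_b/(P₁V₁) = -1.107.
W_a / W_b = -0.5635 / -1.107 = 0.5092.

W_a / W_b ≈ 0.509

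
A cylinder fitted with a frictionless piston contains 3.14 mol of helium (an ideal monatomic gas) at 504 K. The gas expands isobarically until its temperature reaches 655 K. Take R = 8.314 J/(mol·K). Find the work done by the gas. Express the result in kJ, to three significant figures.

Isobaric: W = P ΔV = nR ΔT.
W = (3.14)(8.314)(655 − 504) = 3942 J.

W ≈ 3.94 kJ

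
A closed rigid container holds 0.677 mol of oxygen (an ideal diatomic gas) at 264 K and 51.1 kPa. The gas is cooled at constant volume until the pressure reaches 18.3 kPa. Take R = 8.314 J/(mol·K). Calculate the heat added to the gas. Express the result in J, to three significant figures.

Constant volume ⇒ W = 0, so Q = ΔU = nCᵥΔT with Cᵥ = 5R/2 = 20.79 J/(mol·K).
At constant V, T₂/T₁ = P₂/P₁ ⇒ ΔT = T₁(P₂/P₁ − 1) = 264·(18.3/51.1 − 1) = -169.5 K.
ΔU = (0.677)(20.79)(-169.5) = -2384 J.

Q ≈ -2380 J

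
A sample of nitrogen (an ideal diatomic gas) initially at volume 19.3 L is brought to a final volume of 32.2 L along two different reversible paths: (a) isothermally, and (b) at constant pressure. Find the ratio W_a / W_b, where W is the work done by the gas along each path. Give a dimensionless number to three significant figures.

W_a / W_b ≈ 0.766

Path (a) isothermal: W = P₁V₁ ln(V₂/V₁) → W_a/(P₁V₁) = 0.5119.
Path (b) isobaric: W = P₁(V₂ − V₁) → W_b/(P₁V₁) = 0.6684.
W_a / W_b = 0.5119 / 0.6684 = 0.7658.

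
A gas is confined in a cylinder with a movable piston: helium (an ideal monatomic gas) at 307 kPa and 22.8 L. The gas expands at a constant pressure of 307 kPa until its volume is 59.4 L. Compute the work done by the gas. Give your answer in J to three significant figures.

Isobaric: W = P ΔV.
W = (307 kPa)(59.4 − 22.8 L) = (307)(36.6) = 11236 J.

W ≈ 11200 J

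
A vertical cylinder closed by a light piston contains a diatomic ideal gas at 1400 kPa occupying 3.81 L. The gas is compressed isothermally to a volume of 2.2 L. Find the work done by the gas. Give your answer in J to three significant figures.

Isothermal: W = nRT ln(V₂/V₁) = P₁V₁ ln(V₂/V₁).
P₁V₁ = (1400 kPa)(3.81 L) = 5334 J.
W = 5334 × ln(2.2/3.81) = 5334 × -0.5492
W_by_gas = -2929 J.

W ≈ -2930 J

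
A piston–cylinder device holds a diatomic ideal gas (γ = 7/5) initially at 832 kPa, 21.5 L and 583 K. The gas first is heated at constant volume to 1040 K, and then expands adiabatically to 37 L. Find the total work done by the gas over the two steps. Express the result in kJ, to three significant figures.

W_total ≈ 15.6 kJ

Step 1 (isochoric): W = 0 (constant volume).
After step 1: P = 1484 kPa (V unchanged).
Step 2 (adiabatic): W = (P₁V₁ − P₂V₂)/(γ−1) = (31910 − 25682)/0.4 = 15571 J.
W_total = 0 + 15571 = 15571 J.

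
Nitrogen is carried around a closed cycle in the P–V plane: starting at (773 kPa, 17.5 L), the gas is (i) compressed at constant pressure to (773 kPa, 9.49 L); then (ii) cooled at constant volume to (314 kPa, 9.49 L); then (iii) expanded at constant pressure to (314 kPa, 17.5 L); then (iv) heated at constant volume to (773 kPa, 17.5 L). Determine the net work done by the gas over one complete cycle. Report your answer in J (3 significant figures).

Constant-volume legs do no work.
W(i) = (773)(9.49 − 17.5) = -6192 J; W(iii) = (314)(17.5 − 9.49) = 2515 J.
W_net = -6192 + 2515 = -3677 J (the counter-clockwise enclosed area).

W_net ≈ -3680 J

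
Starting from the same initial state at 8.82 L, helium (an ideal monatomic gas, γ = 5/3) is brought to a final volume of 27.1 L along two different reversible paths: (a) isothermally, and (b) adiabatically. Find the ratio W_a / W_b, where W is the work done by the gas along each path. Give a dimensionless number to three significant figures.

Path (a) isothermal: W = P₁V₁ ln(V₂/V₁) → W_a/(P₁V₁) = 1.123.
Path (b) adiabatic: W = P₁V₁(1 − (V₁/V₂)^(γ−1))/(γ−1) → W_b/(P₁V₁) = 0.7903.
W_a / W_b = 1.123 / 0.7903 = 1.42.

W_a / W_b ≈ 1.42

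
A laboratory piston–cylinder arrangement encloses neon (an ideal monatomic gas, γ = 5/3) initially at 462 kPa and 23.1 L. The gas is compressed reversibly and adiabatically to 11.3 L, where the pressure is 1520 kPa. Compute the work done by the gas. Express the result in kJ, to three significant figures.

W ≈ -9.76 kJ

Adiabatic: W = (P₁V₁ − P₂V₂)/(γ − 1) with γ = 5/3.
P₁V₁ = 10672 J, P₂V₂ = 17176 J.
W = (10672 − 17176) / 0.6667 = -9756 J.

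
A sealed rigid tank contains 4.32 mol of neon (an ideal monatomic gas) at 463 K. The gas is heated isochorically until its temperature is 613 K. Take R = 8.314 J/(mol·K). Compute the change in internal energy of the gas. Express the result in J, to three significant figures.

Constant volume ⇒ W = 0, so Q = ΔU = nCᵥΔT with Cᵥ = 3R/2 = 12.47 J/(mol·K).
ΔU = (4.32)(12.47)(613 − 463) = 8081 J.

ΔU ≈ 8080 J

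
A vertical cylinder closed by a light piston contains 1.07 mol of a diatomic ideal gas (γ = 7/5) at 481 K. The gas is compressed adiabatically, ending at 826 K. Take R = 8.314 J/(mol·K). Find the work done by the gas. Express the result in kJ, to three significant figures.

Adiabatic ⇒ Q = 0, so W_by = −ΔU = nCᵥ(T₁ − T₂).
Cᵥ = 5R/2 = 20.79 J/(mol·K).
W = (1.07)(20.79)(481 − 826) = -7673 J.

W ≈ -7.67 kJ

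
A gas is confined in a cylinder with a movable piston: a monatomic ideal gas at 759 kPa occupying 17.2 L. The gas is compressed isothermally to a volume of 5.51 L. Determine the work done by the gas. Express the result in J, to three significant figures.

Isothermal: W = nRT ln(V₂/V₁) = P₁V₁ ln(V₂/V₁).
P₁V₁ = (759 kPa)(17.2 L) = 13055 J.
W = 13055 × ln(5.51/17.2) = 13055 × -1.138
W_by_gas = -14861 J.

W ≈ -14900 J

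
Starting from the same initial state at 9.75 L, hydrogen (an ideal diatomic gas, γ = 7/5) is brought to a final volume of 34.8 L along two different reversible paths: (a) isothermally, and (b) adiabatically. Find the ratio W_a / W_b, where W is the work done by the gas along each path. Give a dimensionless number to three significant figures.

Path (a) isothermal: W = P₁V₁ ln(V₂/V₁) → W_a/(P₁V₁) = 1.272.
Path (b) adiabatic: W = P₁V₁(1 − (V₁/V₂)^(γ−1))/(γ−1) → W_b/(P₁V₁) = 0.9972.
W_a / W_b = 1.272 / 0.9972 = 1.276.

W_a / W_b ≈ 1.28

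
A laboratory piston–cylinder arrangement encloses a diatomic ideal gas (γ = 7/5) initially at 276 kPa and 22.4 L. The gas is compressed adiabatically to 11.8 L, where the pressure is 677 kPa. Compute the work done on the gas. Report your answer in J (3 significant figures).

W ≈ 4520 J

Adiabatic: W = (P₁V₁ − P₂V₂)/(γ − 1) with γ = 7/5.
P₁V₁ = 6182 J, P₂V₂ = 7989 J.
W = (6182 − 7989) / 0.4 = -4516 J.
Work on gas = −W_by = 4516 J.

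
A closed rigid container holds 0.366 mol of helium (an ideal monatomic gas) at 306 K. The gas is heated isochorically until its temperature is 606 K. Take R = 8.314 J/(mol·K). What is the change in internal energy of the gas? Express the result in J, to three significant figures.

Constant volume ⇒ W = 0, so Q = ΔU = nCᵥΔT with Cᵥ = 3R/2 = 12.47 J/(mol·K).
ΔU = (0.366)(12.47)(606 − 306) = 1369 J.

ΔU ≈ 1370 J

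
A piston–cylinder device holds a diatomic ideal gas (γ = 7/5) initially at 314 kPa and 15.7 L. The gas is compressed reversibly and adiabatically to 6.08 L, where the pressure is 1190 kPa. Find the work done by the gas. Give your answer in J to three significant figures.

W ≈ -5760 J

Adiabatic: W = (P₁V₁ − P₂V₂)/(γ − 1) with γ = 7/5.
P₁V₁ = 4930 J, P₂V₂ = 7235 J.
W = (4930 − 7235) / 0.4 = -5764 J.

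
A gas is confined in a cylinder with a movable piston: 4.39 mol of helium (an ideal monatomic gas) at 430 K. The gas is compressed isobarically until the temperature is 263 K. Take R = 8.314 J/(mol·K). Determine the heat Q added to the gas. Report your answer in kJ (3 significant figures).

Isobaric: W = nRΔT = (4.39)(8.314)(-167) = -6095 J.
ΔU = nCᵥΔT with Cᵥ = 3R/2: ΔU = (4.39)(12.47)(-167) = -9143 J.
Q = ΔU + W = -9143 − 6095 = -15238 J.

Q ≈ -15.2 kJ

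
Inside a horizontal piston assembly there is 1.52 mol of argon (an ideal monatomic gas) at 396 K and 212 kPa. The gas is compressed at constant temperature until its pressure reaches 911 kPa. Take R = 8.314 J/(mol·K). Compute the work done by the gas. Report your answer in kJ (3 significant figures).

Isothermal process: W = nRT ln(V₂/V₁) = nRT ln(P₁/P₂).
W = (1.52)(8.314)(396) × ln(212/911)
  = 5004 × ln(0.2327) = 5004 × -1.458
W_by_gas = -7296 J.

W ≈ -7.30 kJ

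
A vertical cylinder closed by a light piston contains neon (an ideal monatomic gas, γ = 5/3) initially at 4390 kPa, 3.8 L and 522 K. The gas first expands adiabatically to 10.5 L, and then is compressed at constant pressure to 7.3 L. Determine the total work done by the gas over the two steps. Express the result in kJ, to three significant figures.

W_total ≈ 9.73 kJ

Step 1 (adiabatic): W = (P₁V₁ − P₂V₂)/(γ−1) = (16682 − 8472)/0.667 = 12315 J.
After step 1: P = 806.8 kPa, V = 10.5 L, T = 265.1 K.
Step 2 (isobaric): W = PΔV = (806.8 kPa)(7.3 − 10.5 L) = -2582 J.
W_total = 12315 − 2582 = 9733 J.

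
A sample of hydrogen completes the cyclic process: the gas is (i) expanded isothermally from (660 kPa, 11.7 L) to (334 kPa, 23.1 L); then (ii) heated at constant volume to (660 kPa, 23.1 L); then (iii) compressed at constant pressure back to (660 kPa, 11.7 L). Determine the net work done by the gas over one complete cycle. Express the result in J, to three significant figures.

W_net ≈ -2270 J

Leg (i): W = PᵢVᵢ ln(V_f/Vᵢ) = (7722) ln(23.1/11.7) = 5253 J.
Leg (ii): W = 0.
Leg (iii): W = PΔV = (660)(11.7 − 23.1) = -7524 J.
W_net = 5253 − 7524 = -2271 J.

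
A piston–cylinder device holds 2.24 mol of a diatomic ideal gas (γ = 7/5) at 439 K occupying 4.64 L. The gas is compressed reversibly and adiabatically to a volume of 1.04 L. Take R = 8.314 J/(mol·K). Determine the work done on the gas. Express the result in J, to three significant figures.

W ≈ 16700 J

Adiabatic: TV^(γ−1) = const with γ = 7/5.
T₂ = T₁ (V₁/V₂)^(γ−1) = 439 × (4.64/1.04)^0.4 = 439 × 1.819 = 798.5 K.
W_by = nCᵥ(T₁ − T₂) = (2.24)(20.79)(439 − 798.5) = -16736 J.
Work on gas = −W_by = 16736 J.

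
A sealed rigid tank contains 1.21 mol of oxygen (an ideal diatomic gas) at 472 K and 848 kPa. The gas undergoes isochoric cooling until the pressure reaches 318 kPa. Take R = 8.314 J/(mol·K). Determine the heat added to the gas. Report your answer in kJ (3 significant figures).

Constant volume ⇒ W = 0, so Q = ΔU = nCᵥΔT with Cᵥ = 5R/2 = 20.79 J/(mol·K).
At constant V, T₂/T₁ = P₂/P₁ ⇒ ΔT = T₁(P₂/P₁ − 1) = 472·(318/848 − 1) = -295 K.
ΔU = (1.21)(20.79)(-295) = -7419 J.

Q ≈ -7.42 kJ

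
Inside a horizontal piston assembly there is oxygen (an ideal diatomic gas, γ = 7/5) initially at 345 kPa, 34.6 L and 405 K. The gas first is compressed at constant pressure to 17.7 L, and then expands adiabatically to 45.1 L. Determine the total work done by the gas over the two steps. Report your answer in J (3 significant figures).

W_total ≈ -1070 J

Step 1 (isobaric): W = PΔV = (345 kPa)(17.7 − 34.6 L) = -5831 J.
After step 1: P = 345 kPa, V = 17.7 L, T = 207.2 K.
Step 2 (adiabatic): W = (P₁V₁ − P₂V₂)/(γ−1) = (6106 − 4201)/0.4 = 4765 J.
W_total = -5831 + 4765 = -1066 J.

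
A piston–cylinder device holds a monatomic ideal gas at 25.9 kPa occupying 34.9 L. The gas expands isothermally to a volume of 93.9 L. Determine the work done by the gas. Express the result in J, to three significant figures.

W ≈ 895 J

Isothermal: W = nRT ln(V₂/V₁) = P₁V₁ ln(V₂/V₁).
P₁V₁ = (25.9 kPa)(34.9 L) = 903.9 J.
W = 903.9 × ln(93.9/34.9) = 903.9 × 0.9897
W_by_gas = 894.6 J.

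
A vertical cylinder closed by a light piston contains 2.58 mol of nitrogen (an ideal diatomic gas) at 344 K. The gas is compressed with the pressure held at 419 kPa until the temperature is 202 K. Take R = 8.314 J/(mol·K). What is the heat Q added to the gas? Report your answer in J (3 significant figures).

Isobaric: W = nRΔT = (2.58)(8.314)(-142) = -3046 J.
ΔU = nCᵥΔT with Cᵥ = 5R/2: ΔU = (2.58)(20.79)(-142) = -7615 J.
Q = ΔU + W = -7615 − 3046 = -10661 J.

Q ≈ -10700 J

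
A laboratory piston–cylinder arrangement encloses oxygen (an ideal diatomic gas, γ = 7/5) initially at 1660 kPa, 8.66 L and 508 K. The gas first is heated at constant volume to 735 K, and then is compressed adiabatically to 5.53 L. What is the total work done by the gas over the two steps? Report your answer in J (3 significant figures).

Step 1 (isochoric): W = 0 (constant volume).
After step 1: P = 2402 kPa (V unchanged).
Step 2 (adiabatic): W = (P₁V₁ − P₂V₂)/(γ−1) = (20799 − 24887)/0.4 = -10218 J.
W_total = 0 − 10218 = -10218 J.

W_total ≈ -10200 J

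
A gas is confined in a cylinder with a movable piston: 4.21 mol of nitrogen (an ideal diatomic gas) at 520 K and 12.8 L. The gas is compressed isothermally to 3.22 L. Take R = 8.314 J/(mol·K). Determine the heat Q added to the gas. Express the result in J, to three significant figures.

Q ≈ -25100 J

Isothermal ⇒ ΔU = 0, so Q = W = nRT ln(V₂/V₁).
Q = (4.21)(8.314)(520) ln(3.22/12.8) = 18201 × -1.38 = -25119 J.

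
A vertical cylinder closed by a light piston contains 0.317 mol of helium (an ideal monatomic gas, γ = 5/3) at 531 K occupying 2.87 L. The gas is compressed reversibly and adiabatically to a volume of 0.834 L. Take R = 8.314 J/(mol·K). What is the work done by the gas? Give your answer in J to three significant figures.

Adiabatic: TV^(γ−1) = const with γ = 5/3.
T₂ = T₁ (V₁/V₂)^(γ−1) = 531 × (2.87/0.834)^0.667 = 531 × 2.279 = 1210 K.
W_by = nCᵥ(T₁ − T₂) = (0.317)(12.47)(531 − 1210) = -2686 J.

W ≈ -2690 J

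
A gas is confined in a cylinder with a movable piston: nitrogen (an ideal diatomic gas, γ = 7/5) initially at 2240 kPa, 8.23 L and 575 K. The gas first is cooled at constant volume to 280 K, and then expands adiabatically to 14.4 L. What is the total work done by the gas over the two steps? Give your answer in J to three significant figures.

Step 1 (isochoric): W = 0 (constant volume).
After step 1: P = 1091 kPa (V unchanged).
Step 2 (adiabatic): W = (P₁V₁ − P₂V₂)/(γ−1) = (8977 − 7177)/0.4 = 4500 J.
W_total = 0 + 4500 = 4500 J.

W_total ≈ 4500 J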